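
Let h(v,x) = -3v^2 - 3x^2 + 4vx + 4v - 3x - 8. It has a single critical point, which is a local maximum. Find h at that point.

-133/20

∂h/∂v = -6v + 4x + 4 = 0 and ∂h/∂x = 4v - 6x - 3 = 0, so (v, x) = (3/5, -1/10).
The Hessian has h_{vv} = -6, h_{xx} = -6, h_{vx} = 4, giving D = 20 > 0 with h_{vv} < 0, so the point is a local maximum.
h(3/5, -1/10) = -133/20.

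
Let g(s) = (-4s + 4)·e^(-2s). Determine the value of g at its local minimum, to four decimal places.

Differentiating with the product rule gives g'(s) = (8s - 12)·e^(-2s). Since e^(-2s) > 0, the only critical point is s = 3/2.
g''(3/2) has the same sign as 8 > 0, so this is a local minimum.
g(3/2) = (-2)·e^(-3) ≈ -0.0996.

-0.0996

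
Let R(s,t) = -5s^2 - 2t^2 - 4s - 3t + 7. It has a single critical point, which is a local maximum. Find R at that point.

357/40

∂R/∂s = -10s - 4 = 0 and ∂R/∂t = -4t - 3 = 0, so (s, t) = (-2/5, -3/4).
The Hessian has R_{ss} = -10, R_{tt} = -4, R_{st} = 0, giving D = 40 > 0 with R_{ss} < 0, so the point is a local maximum.
R(-2/5, -3/4) = 357/40.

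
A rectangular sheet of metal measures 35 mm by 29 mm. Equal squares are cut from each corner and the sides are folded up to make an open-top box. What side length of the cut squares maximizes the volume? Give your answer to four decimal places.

With cut size x, the volume is V(x) = x(35 − 2x)(29 − 2x) for 0 < x < 14.5.
V'(x) = 12x^2 − 256x + 1015. Setting V'(x) = 0 gives x ≈ 5.2635 (the root in (0, 14.5)).
V''(x) = 24x − 256 is negative there, so this is the maximum; V ≈ 2379.5743.

5.2635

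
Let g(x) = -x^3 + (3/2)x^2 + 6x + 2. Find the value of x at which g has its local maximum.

Critical points: g'(x) = -3x^2 + 3x + 6 vanishes at x = -1, 2.
Second-derivative test with g''(x) = -6x + 3: g''(-1) = 9 > 0 ⇒ local minimum; g''(2) = -9 < 0 ⇒ local maximum.
So the local maximum value is g(2) = 12.

2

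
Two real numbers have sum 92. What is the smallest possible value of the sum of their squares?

With a + b = 92, a^2 + b^2 = a^2 + (92 − a)^2.
The derivative 2a − 2(92 − a) = 4a − 184 vanishes at a = 46; second derivative 4 > 0, a minimum.
The minimum is 2·(46)^2 = 4232.

4232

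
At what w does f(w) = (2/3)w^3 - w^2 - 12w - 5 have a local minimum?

3

f'(w) = 2w^2 - 2w - 12 = 0 at w = -2, 3.
Since f''(w) = 4w - 2, we get f''(-2) = -10 < 0 ⇒ local maximum; f''(3) = 10 > 0 ⇒ local minimum.
Thus f has its local minimum at w = 3, with value -32.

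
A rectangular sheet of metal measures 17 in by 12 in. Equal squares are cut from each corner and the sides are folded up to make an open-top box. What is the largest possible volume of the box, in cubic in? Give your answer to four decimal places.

With cut size x, the volume is V(x) = x(17 − 2x)(12 − 2x) for 0 < x < 6.
V'(x) = 12x^2 − 116x + 204. Setting V'(x) = 0 gives x ≈ 2.3112 (the root in (0, 6)).
V''(x) = 24x − 116 is negative there, so this is the maximum; V ≈ 211.0518.

211.0518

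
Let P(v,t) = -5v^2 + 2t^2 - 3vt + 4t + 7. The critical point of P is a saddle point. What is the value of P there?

263/49

∂P/∂v = -10v - 3t = 0 and ∂P/∂t = -3v + 4t + 4 = 0, so (v, t) = (12/49, -40/49).
The Hessian has P_{vv} = -10, P_{tt} = 4, P_{vt} = -3, giving D = -49 < 0, so the point is a saddle point.
P(12/49, -40/49) = 263/49.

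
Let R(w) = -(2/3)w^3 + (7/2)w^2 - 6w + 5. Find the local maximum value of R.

5/3

R'(w) = -2w^2 + 7w - 6 = 0 at w = 3/2, 2.
R''(w) = -4w + 7. R''(3/2) = 1 > 0 ⇒ local minimum; R''(2) = -1 < 0 ⇒ local maximum.
Thus R has its local maximum at w = 2, with value 5/3.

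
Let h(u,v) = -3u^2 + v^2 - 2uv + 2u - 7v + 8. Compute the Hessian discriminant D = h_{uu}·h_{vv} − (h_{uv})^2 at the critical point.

∂h/∂u = -6u - 2v + 2 = 0 and ∂h/∂v = -2u + 2v - 7 = 0, so (u, v) = (-5/8, 23/8).
The Hessian has h_{uu} = -6, h_{vv} = 2, h_{uv} = -2, giving D = -16 < 0, so the point is a saddle point.
D = (-6)·(2) − (-2)^2 = -16.

-16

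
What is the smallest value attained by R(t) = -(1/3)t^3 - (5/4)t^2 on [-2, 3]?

-81/4

The derivative is -t^2 - (5/2)t, whose only zero in [-2, 3] is t = 0.
Compare values at every candidate in [-2, 3]: R(-2) = -7/3; R(0) = 0; R(3) = -81/4.
The minimum over the interval is -81/4, attained at t = 3.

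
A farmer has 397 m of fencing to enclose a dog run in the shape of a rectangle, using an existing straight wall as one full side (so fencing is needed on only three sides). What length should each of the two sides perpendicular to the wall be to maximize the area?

Let the sides perpendicular to the wall have length x and the parallel side y, so 2x + y = 397 and the area is A = xy = x(397 − 2x).
A'(x) = 397 − 4x = 0 gives x = 397/4, and A''(x) = −4 < 0 confirms a maximum.
Then y = 397 − 2·397/4 = 397/2 and A = 157609/8.

397/4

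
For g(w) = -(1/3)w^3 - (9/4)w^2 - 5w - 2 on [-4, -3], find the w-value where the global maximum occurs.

-4

The derivative is -w^2 - (9/2)w - 5, which has no zeros in [-4, -3].
Evaluating at the critical points and endpoints: g(-4) = 10/3; g(-3) = 7/4.
Hence the absolute maximum is 10/3 at w = -4.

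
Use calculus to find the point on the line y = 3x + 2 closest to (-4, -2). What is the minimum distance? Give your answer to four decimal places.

2.5298

Minimize D(x)^2 = (x + 4)^2 + (3x + 4)^2.
d/dx[D^2] = 2(x + 4) + 2·3·(3x + 4) = 0 ⇒ x = -8/5.
Then y = -14/5 and the distance is √(32/5) ≈ 2.5298.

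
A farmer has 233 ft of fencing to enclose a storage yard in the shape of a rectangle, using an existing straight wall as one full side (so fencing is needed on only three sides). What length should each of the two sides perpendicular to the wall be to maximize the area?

Let the sides perpendicular to the wall have length x and the parallel side y, so 2x + y = 233 and the area is A = xy = x(233 − 2x).
A'(x) = 233 − 4x = 0 gives x = 233/4, and A''(x) = −4 < 0 confirms a maximum.
Then y = 233 − 2·233/4 = 233/2 and A = 54289/8.

233/4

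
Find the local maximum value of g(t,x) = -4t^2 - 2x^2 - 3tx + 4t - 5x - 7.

31/23

∂g/∂t = -8t - 3x + 4 = 0 and ∂g/∂x = -3t - 4x - 5 = 0, so (t, x) = (31/23, -52/23).
The Hessian has g_{tt} = -8, g_{xx} = -4, g_{tx} = -3, giving D = 23 > 0 with g_{tt} < 0, so the point is a local maximum.
g(31/23, -52/23) = 31/23.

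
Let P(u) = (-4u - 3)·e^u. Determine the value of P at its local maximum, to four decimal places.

0.6951

By the product rule, P'(u) = (-4u - 7)·e^u. Since e^u > 0, the only critical point is u = -7/4.
P''(-7/4) has the same sign as -4 < 0, so this is a local maximum.
P(-7/4) = (4)·e^(-7/4) ≈ 0.6951.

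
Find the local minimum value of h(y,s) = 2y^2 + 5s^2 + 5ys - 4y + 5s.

-46/3

∂h/∂y = 4y + 5s - 4 = 0 and ∂h/∂s = 5y + 10s + 5 = 0, so (y, s) = (13/3, -8/3).
The Hessian has h_{yy} = 4, h_{ss} = 10, h_{ys} = 5, giving D = 15 > 0 with h_{yy} > 0, so the point is a local minimum.
h(13/3, -8/3) = -46/3.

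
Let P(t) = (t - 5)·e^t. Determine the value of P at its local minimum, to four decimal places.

-54.5982

P'(t) = 1·e^t + (t - 5)·1·e^t = (t - 4)·e^t. Since e^t > 0, the only critical point is t = 4.
P''(4) has the same sign as 1 > 0, so this is a local minimum.
P(4) = (-1)·e^(4) ≈ -54.5982.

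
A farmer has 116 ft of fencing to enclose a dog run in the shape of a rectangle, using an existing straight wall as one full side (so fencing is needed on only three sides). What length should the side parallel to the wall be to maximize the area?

Let the sides perpendicular to the wall have length x and the parallel side y, so 2x + y = 116 and the area is A = xy = x(116 − 2x).
A'(x) = 116 − 4x = 0 gives x = 29, and A''(x) = −4 < 0 confirms a maximum.
Then y = 116 − 2·29 = 58 and A = 1682.

58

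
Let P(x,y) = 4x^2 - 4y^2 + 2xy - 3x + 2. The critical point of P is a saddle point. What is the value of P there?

25/17

∂P/∂x = 8x + 2y - 3 = 0 and ∂P/∂y = 2x - 8y = 0, so (x, y) = (6/17, 3/34).
The Hessian has P_{xx} = 8, P_{yy} = -8, P_{xy} = 2, giving D = -68 < 0, so the point is a saddle point.
P(6/17, 3/34) = 25/17.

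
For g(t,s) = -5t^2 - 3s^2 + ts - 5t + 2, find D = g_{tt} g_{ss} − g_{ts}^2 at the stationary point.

59

∂g/∂t = -10t + s - 5 = 0 and ∂g/∂s = t - 6s = 0, so (t, s) = (-30/59, -5/59).
The Hessian has g_{tt} = -10, g_{ss} = -6, g_{ts} = 1, giving D = 59 > 0 with g_{tt} < 0, so the point is a local maximum.
D = (-10)·(-6) − (1)^2 = 59.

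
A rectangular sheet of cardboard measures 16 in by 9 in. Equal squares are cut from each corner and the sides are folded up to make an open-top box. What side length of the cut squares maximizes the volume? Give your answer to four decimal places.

With cut size x, the volume is V(x) = x(16 − 2x)(9 − 2x) for 0 < x < 4.5.
V'(x) = 12x^2 − 100x + 144. Setting V'(x) = 0 gives x ≈ 1.8513 (the root in (0, 4.5)).
V''(x) = 24x − 100 is negative there, so this is the maximum; V ≈ 120.6015.

1.8513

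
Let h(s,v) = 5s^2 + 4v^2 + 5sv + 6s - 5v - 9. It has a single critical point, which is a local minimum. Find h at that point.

-914/55

∂h/∂s = 10s + 5v + 6 = 0 and ∂h/∂v = 5s + 8v - 5 = 0, so (s, v) = (-73/55, 16/11).
The Hessian has h_{ss} = 10, h_{vv} = 8, h_{sv} = 5, giving D = 55 > 0 with h_{ss} > 0, so the point is a local minimum.
h(-73/55, 16/11) = -914/55.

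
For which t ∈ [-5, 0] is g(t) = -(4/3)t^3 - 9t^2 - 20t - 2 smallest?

0

The derivative is -4t^2 - 18t - 20, which vanishes at t = -5/2 and t = -2.
Evaluating at the critical points and endpoints: g(-5) = 119/3, g(-5/2) = 151/12, g(-2) = 38/3, g(0) = -2.
Hence the absolute minimum is -2 at t = 0.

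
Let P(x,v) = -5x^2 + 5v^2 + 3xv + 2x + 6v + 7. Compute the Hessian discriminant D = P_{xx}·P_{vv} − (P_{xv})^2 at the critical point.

∂P/∂x = -10x + 3v + 2 = 0 and ∂P/∂v = 3x + 10v + 6 = 0, so (x, v) = (2/109, -66/109).
The Hessian has P_{xx} = -10, P_{vv} = 10, P_{xv} = 3, giving D = -109 < 0, so the point is a saddle point.
D = (-10)·(10) − (3)^2 = -109.

-109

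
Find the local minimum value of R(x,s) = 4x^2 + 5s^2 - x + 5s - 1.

-37/16

∂R/∂x = 8x - 1 = 0 and ∂R/∂s = 10s + 5 = 0, so (x, s) = (1/8, -1/2).
The Hessian has R_{xx} = 8, R_{ss} = 10, R_{xs} = 0, giving D = 80 > 0 with R_{xx} > 0, so the point is a local minimum.
R(1/8, -1/2) = -37/16.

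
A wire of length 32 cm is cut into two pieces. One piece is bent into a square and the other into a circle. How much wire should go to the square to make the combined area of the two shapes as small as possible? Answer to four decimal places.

17.9232

Let x be the length used for the square. Square side x/4; circle radius (32−x)/(2π).
A(x) = (x/4)² + π·((32−x)/(2π))² = x²/16 + (32−x)²/(4π) for 0 ≤ x ≤ 32. A'(x) = x/8 − (32−x)/(2π) = 0 gives x = 4·32/(π+4) ≈ 17.9232.
A'' = 1/8 + 1/(2π) > 0, so this gives the minimum combined area; x ≈ 17.9232 cm to the square.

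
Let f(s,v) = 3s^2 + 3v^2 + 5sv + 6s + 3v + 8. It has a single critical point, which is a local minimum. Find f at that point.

∂f/∂s = 6s + 5v + 6 = 0 and ∂f/∂v = 5s + 6v + 3 = 0, so (s, v) = (-21/11, 12/11).
The Hessian has f_{ss} = 6, f_{vv} = 6, f_{sv} = 5, giving D = 11 > 0 with f_{ss} > 0, so the point is a local minimum.
f(-21/11, 12/11) = 43/11.

43/11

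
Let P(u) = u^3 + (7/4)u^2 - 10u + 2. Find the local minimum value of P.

Critical points: P'(u) = 3u^2 + (7/2)u - 10 vanishes at u = -5/2, 4/3.
Second-derivative test with P''(u) = 6u + 7/2: P''(-5/2) = -23/2 < 0 ⇒ local maximum; P''(4/3) = 23/2 > 0 ⇒ local minimum.
Thus P has its local minimum at u = 4/3, with value -158/27.

-158/27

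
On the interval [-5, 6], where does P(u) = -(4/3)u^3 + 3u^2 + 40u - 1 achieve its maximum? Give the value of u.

The derivative is -4u^2 + 6u + 40, which vanishes at u = -5/2 and u = 4.
Candidates: P(-5) = 122/3; P(-5/2) = -737/12; P(4) = 365/3; P(6) = 59.
The maximum over the interval is 365/3, attained at u = 4.

4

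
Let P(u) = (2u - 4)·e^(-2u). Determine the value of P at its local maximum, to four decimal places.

P'(u) = 2·e^(-2u) + (2u - 4)·(-2)·e^(-2u) = (-4u + 10)·e^(-2u). Since e^(-2u) > 0, the only critical point is u = 5/2.
P''(5/2) has the same sign as -4 < 0, so this is a local maximum.
P(5/2) = (1)·e^(-5) ≈ 0.0067.

0.0067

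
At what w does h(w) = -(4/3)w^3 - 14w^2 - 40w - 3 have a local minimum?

-5

Critical points: h'(w) = -4w^2 - 28w - 40 vanishes at w = -5, -2.
h''(w) = -8w - 28. h''(-5) = 12 > 0 ⇒ local minimum; h''(-2) = -12 < 0 ⇒ local maximum.
The local minimum is h(-5) = 41/3.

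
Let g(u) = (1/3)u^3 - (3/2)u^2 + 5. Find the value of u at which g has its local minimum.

3

g'(u) = u^2 - 3u. Setting g'(u) = 0 gives u ∈ {0, 3}.
g''(u) = 2u - 3. g''(0) = -3 < 0 ⇒ local maximum; g''(3) = 3 > 0 ⇒ local minimum.
Thus g has its local minimum at u = 3, with value 1/2.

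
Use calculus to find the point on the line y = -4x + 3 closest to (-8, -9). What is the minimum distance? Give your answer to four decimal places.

10.6716

Minimize D(x)^2 = (x + 8)^2 + (-4x + 12)^2.
d/dx[D^2] = 2(x + 8) + 2·(-4)·(-4x + 12) = 0 ⇒ x = 40/17.
Then y = -109/17 and the distance is √(1936/17) ≈ 10.6716.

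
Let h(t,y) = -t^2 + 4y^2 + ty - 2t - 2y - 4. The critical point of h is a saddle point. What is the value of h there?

∂h/∂t = -2t + y - 2 = 0 and ∂h/∂y = t + 8y - 2 = 0, so (t, y) = (-14/17, 6/17).
The Hessian has h_{tt} = -2, h_{yy} = 8, h_{ty} = 1, giving D = -17 < 0, so the point is a saddle point.
h(-14/17, 6/17) = -60/17.

-60/17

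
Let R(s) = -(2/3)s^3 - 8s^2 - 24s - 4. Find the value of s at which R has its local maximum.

-2

R'(s) = -2s^2 - 16s - 24. Setting R'(s) = 0 gives s ∈ {-6, -2}.
Since R''(s) = -4s - 16, we get R''(-6) = 8 > 0 ⇒ local minimum; R''(-2) = -8 < 0 ⇒ local maximum.
The local maximum is R(-2) = 52/3.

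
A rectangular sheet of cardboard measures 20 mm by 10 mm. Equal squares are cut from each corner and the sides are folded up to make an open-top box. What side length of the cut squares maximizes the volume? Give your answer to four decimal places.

With cut size x, the volume is V(x) = x(20 − 2x)(10 − 2x) for 0 < x < 5.
V'(x) = 12x^2 − 120x + 200. Setting V'(x) = 0 gives x ≈ 2.1132 (the root in (0, 5)).
V''(x) = 24x − 120 is negative there, so this is the maximum; V ≈ 192.4501.

2.1132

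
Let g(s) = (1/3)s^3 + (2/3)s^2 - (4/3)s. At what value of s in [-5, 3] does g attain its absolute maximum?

3

g'(s) = s^2 + (4/3)s - 4/3, which vanishes at s = -2 and s = 2/3.
Compare values at every candidate in [-5, 3]: g(-5) = -55/3, g(-2) = 8/3, g(2/3) = -40/81, g(3) = 11.
Hence the absolute maximum is 11 at s = 3.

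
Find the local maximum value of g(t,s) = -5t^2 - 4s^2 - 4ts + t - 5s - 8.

-363/64

∂g/∂t = -10t - 4s + 1 = 0 and ∂g/∂s = -4t - 8s - 5 = 0, so (t, s) = (7/16, -27/32).
The Hessian has g_{tt} = -10, g_{ss} = -8, g_{ts} = -4, giving D = 64 > 0 with g_{tt} < 0, so the point is a local maximum.
g(7/16, -27/32) = -363/64.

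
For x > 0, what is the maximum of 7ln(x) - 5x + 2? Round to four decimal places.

h'(x) = 7/x − 5 = 0 gives x = 7/5.
h''(x) = -7/x², which is negative for x > 0, so this is a local maximum.
h(7/5) = 7·ln(7/5) - 7 + 2 ≈ -2.6447.

-2.6447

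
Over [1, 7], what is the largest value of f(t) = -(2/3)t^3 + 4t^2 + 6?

f'(t) = -2t^2 + 8t, whose only zero in [1, 7] is t = 4.
Candidates: f(1) = 28/3,  f(4) = 82/3,  f(7) = -80/3.
The maximum over the interval is 82/3, attained at t = 4.

82/3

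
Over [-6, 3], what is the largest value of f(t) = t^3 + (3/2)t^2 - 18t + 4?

89/2

f'(t) = 3t^2 + 3t - 18, which vanishes at t = -3 and t = 2.
Compare values at every candidate in [-6, 3]: f(-6) = -50; f(-3) = 89/2; f(2) = -18; f(3) = -19/2.
The maximum over the interval is 89/2, attained at t = -3.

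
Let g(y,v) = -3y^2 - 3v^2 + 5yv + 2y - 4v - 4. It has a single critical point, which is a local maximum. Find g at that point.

∂g/∂y = -6y + 5v + 2 = 0 and ∂g/∂v = 5y - 6v - 4 = 0, so (y, v) = (-8/11, -14/11).
The Hessian has g_{yy} = -6, g_{vv} = -6, g_{yv} = 5, giving D = 11 > 0 with g_{yy} < 0, so the point is a local maximum.
g(-8/11, -14/11) = -24/11.

-24/11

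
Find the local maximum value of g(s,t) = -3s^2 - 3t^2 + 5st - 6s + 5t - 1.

2

∂g/∂s = -6s + 5t - 6 = 0 and ∂g/∂t = 5s - 6t + 5 = 0, so (s, t) = (-1, 0).
The Hessian has g_{ss} = -6, g_{tt} = -6, g_{st} = 5, giving D = 11 > 0 with g_{ss} < 0, so the point is a local maximum.
g(-1, 0) = 2.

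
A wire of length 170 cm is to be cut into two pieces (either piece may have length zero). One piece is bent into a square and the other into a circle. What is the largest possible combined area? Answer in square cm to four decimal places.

2299.7889

Let x be the length used for the square. Square side x/4; circle radius (170−x)/(2π).
A(x) = (x/4)² + π·((170−x)/(2π))² = x²/16 + (170−x)²/(4π) for 0 ≤ x ≤ 170. A'(x) = x/8 − (170−x)/(2π) = 0 gives x = 4·170/(π+4) ≈ 95.2169.
A'' > 0, so the interior critical point is a minimum; the maximum is at an endpoint. A(0) = 2299.7889 and A(170) = 1806.2500, so the largest area is 2299.7889.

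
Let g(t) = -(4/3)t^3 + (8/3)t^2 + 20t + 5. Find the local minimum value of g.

-1195/81

g'(t) = -4t^2 + (16/3)t + 20. Setting g'(t) = 0 gives t ∈ {-5/3, 3}.
g''(t) = -8t + 16/3. g''(-5/3) = 56/3 > 0 ⇒ local minimum; g''(3) = -56/3 < 0 ⇒ local maximum.
Thus g has its local minimum at t = -5/3, with value -1195/81.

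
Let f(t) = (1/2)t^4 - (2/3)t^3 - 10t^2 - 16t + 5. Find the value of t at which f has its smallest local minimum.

Critical points: f'(t) = 2t^3 - 2t^2 - 20t - 16 vanishes at t = -2, -1, 4.
Second-derivative test with f''(t) = 6t^2 - 4t - 20: f''(-2) = 12 > 0 ⇒ local minimum; f''(-1) = -10 < 0 ⇒ local maximum; f''(4) = 60 > 0 ⇒ local minimum.
So the smallest local minimum value is f(4) = -401/3.

4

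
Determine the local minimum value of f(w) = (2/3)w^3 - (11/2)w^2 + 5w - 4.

Critical points: f'(w) = 2w^2 - 11w + 5 vanishes at w = 1/2, 5.
f''(w) = 4w - 11. f''(1/2) = -9 < 0 ⇒ local maximum; f''(5) = 9 > 0 ⇒ local minimum.
Thus f has its local minimum at w = 5, with value -199/6.

-199/6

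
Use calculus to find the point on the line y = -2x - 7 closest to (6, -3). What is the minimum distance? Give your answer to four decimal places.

Minimize D(x)^2 = (x - 6)^2 + (-2x - 4)^2.
d/dx[D^2] = 2(x - 6) + 2·(-2)·(-2x - 4) = 0 ⇒ x = -2/5.
Then y = -31/5 and the distance is √(256/5) ≈ 7.1554.

7.1554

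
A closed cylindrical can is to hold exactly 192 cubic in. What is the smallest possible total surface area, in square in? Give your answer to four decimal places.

With radius r and height h, πr²h = 192 so h = 192/(πr²), and S(r) = 2πr² + 2πrh = 2πr² + 2·192/r.
S'(r) = 4πr − 2·192/r² = 0 ⇒ r³ = 192/(2π), so r ≈ 3.1264 and h = 2r ≈ 6.2527.
S''(r) = 4π + 4·192/r³ > 0, so this is the minimum; S ≈ 184.2392.

184.2392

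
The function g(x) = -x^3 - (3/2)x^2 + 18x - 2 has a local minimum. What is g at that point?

-85/2

g'(x) = -3x^2 - 3x + 18 = 0 at x = -3, 2.
Second-derivative test with g''(x) = -6x - 3: g''(-3) = 15 > 0 ⇒ local minimum; g''(2) = -15 < 0 ⇒ local maximum.
So the local minimum value is g(-3) = -85/2.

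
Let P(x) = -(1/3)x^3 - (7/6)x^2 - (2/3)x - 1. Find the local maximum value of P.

-145/162

P'(x) = -x^2 - (7/3)x - 2/3. Setting P'(x) = 0 gives x ∈ {-2, -1/3}.
P''(x) = -2x - 7/3. P''(-2) = 5/3 > 0 ⇒ local minimum; P''(-1/3) = -5/3 < 0 ⇒ local maximum.
Thus P has its local maximum at x = -1/3, with value -145/162.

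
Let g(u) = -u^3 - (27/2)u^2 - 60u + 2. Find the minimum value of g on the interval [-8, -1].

Differentiating, g'(u) = -3u^2 - 27u - 60; which vanishes at u = -5 and u = -4.
Compare values at every candidate in [-8, -1]: g(-8) = 130; g(-5) = 179/2; g(-4) = 90; g(-1) = 99/2.
Hence the absolute minimum is 99/2 at u = -1.

99/2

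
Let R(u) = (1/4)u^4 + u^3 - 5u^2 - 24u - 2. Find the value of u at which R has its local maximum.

R'(u) = u^3 + 3u^2 - 10u - 24 = 0 at u = -4, -2, 3.
Second-derivative test with R''(u) = 3u^2 + 6u - 10: R''(-4) = 14 > 0 ⇒ local minimum; R''(-2) = -10 < 0 ⇒ local maximum; R''(3) = 35 > 0 ⇒ local minimum.
Thus R has its local maximum at u = -2, with value 22.

-2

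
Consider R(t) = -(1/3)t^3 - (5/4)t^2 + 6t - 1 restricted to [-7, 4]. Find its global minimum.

The derivative is -t^2 - (5/2)t + 6, which vanishes at t = -4 and t = 3/2.
Candidates: R(-7) = 121/12,  R(-4) = -71/3,  R(3/2) = 65/16,  R(4) = -55/3.
So the minimum is R(-4) = -71/3.

-71/3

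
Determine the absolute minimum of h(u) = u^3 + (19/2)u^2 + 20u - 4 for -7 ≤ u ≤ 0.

-43/2

h'(u) = 3u^2 + 19u + 20, which vanishes at u = -5 and u = -4/3.
Candidates: h(-7) = -43/2,  h(-5) = 17/2,  h(-4/3) = -436/27,  h(0) = -4.
Hence the absolute minimum is -43/2 at u = -7.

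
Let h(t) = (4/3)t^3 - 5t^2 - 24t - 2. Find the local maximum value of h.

Critical points: h'(t) = 4t^2 - 10t - 24 vanishes at t = -3/2, 4.
Since h''(t) = 8t - 10, we get h''(-3/2) = -22 < 0 ⇒ local maximum; h''(4) = 22 > 0 ⇒ local minimum.
Thus h has its local maximum at t = -3/2, with value 73/4.

73/4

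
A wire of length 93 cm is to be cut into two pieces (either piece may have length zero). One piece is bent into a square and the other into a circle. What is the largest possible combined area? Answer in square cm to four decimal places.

Let x be the length used for the square. Square side x/4; circle radius (93−x)/(2π).
A(x) = (x/4)² + π·((93−x)/(2π))² = x²/16 + (93−x)²/(4π) for 0 ≤ x ≤ 93. A'(x) = x/8 − (93−x)/(2π) = 0 gives x = 4·93/(π+4) ≈ 52.0892.
A'' > 0, so the interior critical point is a minimum; the maximum is at an endpoint. A(0) = 688.2656 and A(93) = 540.5625, so the largest area is 688.2656.

688.2656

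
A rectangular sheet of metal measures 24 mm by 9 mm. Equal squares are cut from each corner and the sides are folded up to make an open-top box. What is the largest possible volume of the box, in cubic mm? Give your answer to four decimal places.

200.0000

With cut size x, the volume is V(x) = x(24 − 2x)(9 − 2x) for 0 < x < 4.5.
V'(x) = 12x^2 − 132x + 216. Setting V'(x) = 0 gives x ≈ 2.0000 (the root in (0, 4.5)).
V''(x) = 24x − 132 is negative there, so this is the maximum; V ≈ 200.0000.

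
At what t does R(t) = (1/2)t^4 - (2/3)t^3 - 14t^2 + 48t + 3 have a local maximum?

R'(t) = 2t^3 - 2t^2 - 28t + 48. Setting R'(t) = 0 gives t ∈ {-4, 2, 3}.
Second-derivative test with R''(t) = 6t^2 - 4t - 28: R''(-4) = 84 > 0 ⇒ local minimum; R''(2) = -12 < 0 ⇒ local maximum; R''(3) = 14 > 0 ⇒ local minimum.
So the local maximum value is R(2) = 137/3.

2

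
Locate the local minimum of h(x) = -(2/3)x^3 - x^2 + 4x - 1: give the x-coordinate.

-2

Critical points: h'(x) = -2x^2 - 2x + 4 vanishes at x = -2, 1.
h''(x) = -4x - 2. h''(-2) = 6 > 0 ⇒ local minimum; h''(1) = -6 < 0 ⇒ local maximum.
So the local minimum value is h(-2) = -23/3.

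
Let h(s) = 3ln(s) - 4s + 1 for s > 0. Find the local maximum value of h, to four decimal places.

h'(s) = 3/s − 4 = 0 gives s = 3/4.
h''(s) = -3/s², which is negative for s > 0, so this is a local maximum.
h(3/4) = 3·ln(3/4) - 3 + 1 ≈ -2.8630.

-2.8630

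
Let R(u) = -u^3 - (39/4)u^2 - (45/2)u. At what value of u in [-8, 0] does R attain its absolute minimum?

Differentiating, R'(u) = -3u^2 - (39/2)u - 45/2; which vanishes at u = -5 and u = -3/2.
Compare values at every candidate in [-8, 0]: R(-8) = 68, R(-5) = -25/4, R(-3/2) = 243/16, R(0) = 0.
So the minimum is R(-5) = -25/4.

-5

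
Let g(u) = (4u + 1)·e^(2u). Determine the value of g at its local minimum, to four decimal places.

By the product rule, g'(u) = (8u + 6)·e^(2u). Since e^(2u) > 0, the only critical point is u = -3/4.
g''(-3/4) has the same sign as 8 > 0, so this is a local minimum.
g(-3/4) = (-2)·e^(-3/2) ≈ -0.4463.

-0.4463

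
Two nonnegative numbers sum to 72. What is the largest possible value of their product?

1296

With x + y = 72, the product is P(x) = x(72 − x).
P'(x) = 72 − 2x = 0 gives x = 36; P'' = −2 < 0, so this is the maximum.
P = 36·36 = 1296.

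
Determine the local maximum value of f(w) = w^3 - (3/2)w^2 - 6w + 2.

11/2

f'(w) = 3w^2 - 3w - 6 = 0 at w = -1, 2.
f''(w) = 6w - 3. f''(-1) = -9 < 0 ⇒ local maximum; f''(2) = 9 > 0 ⇒ local minimum.
The local maximum is f(-1) = 11/2.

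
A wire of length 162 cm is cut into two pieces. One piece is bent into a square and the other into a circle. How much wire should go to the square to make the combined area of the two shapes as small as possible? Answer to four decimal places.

90.7361

Let x be the length used for the square. Square side x/4; circle radius (162−x)/(2π).
A(x) = (x/4)² + π·((162−x)/(2π))² = x²/16 + (162−x)²/(4π) for 0 ≤ x ≤ 162. A'(x) = x/8 − (162−x)/(2π) = 0 gives x = 4·162/(π+4) ≈ 90.7361.
A'' = 1/8 + 1/(2π) > 0, so this gives the minimum combined area; x ≈ 90.7361 cm to the square.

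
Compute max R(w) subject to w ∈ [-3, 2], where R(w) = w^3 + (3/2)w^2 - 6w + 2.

12

R'(w) = 3w^2 + 3w - 6, which vanishes at w = -2 and w = 1.
Evaluating at the critical points and endpoints: R(-3) = 13/2,  R(-2) = 12,  R(1) = -3/2,  R(2) = 4.
Hence the absolute maximum is 12 at w = -2.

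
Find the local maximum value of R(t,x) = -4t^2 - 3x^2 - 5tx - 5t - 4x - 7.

∂R/∂t = -8t - 5x - 5 = 0 and ∂R/∂x = -5t - 6x - 4 = 0, so (t, x) = (-10/23, -7/23).
The Hessian has R_{tt} = -8, R_{xx} = -6, R_{tx} = -5, giving D = 23 > 0 with R_{tt} < 0, so the point is a local maximum.
R(-10/23, -7/23) = -122/23.

-122/23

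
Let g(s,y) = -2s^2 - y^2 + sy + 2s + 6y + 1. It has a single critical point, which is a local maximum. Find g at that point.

95/7

∂g/∂s = -4s + y + 2 = 0 and ∂g/∂y = s - 2y + 6 = 0, so (s, y) = (10/7, 26/7).
The Hessian has g_{ss} = -4, g_{yy} = -2, g_{sy} = 1, giving D = 7 > 0 with g_{ss} < 0, so the point is a local maximum.
g(10/7, 26/7) = 95/7.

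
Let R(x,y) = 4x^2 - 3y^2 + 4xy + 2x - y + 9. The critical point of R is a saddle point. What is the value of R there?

9

∂R/∂x = 8x + 4y + 2 = 0 and ∂R/∂y = 4x - 6y - 1 = 0, so (x, y) = (-1/8, -1/4).
The Hessian has R_{xx} = 8, R_{yy} = -6, R_{xy} = 4, giving D = -64 < 0, so the point is a saddle point.
R(-1/8, -1/4) = 9.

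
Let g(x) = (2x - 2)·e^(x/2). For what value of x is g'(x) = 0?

g'(x) = 2·e^(x/2) + (2x - 2)·(1/2)·e^(x/2) = (x + 1)·e^(x/2). Since e^(x/2) > 0, the only critical point is x = -1.
g''(-1) has the same sign as 1 > 0, so this is a local minimum.
g(-1) = (-4)·e^(-1/2) ≈ -2.4261.

-1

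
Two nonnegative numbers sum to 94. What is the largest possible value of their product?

2209

With x + y = 94, the product is P(x) = x(94 − x).
P'(x) = 94 − 2x = 0 gives x = 47; P'' = −2 < 0, so this is the maximum.
P = 47·47 = 2209.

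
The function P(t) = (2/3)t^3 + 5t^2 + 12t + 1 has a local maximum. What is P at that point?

P'(t) = 2t^2 + 10t + 12 = 0 at t = -3, -2.
Second-derivative test with P''(t) = 4t + 10: P''(-3) = -2 < 0 ⇒ local maximum; P''(-2) = 2 > 0 ⇒ local minimum.
Thus P has its local maximum at t = -3, with value -8.

-8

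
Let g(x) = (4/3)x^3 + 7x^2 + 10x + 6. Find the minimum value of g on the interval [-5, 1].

-107/3

g'(x) = 4x^2 + 14x + 10, which vanishes at x = -5/2 and x = -1.
Candidates: g(-5) = -107/3; g(-5/2) = 47/12; g(-1) = 5/3; g(1) = 73/3.
Hence the absolute minimum is -107/3 at x = -5.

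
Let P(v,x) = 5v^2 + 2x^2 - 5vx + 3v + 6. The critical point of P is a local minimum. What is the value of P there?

∂P/∂v = 10v - 5x + 3 = 0 and ∂P/∂x = -5v + 4x = 0, so (v, x) = (-4/5, -1).
The Hessian has P_{vv} = 10, P_{xx} = 4, P_{vx} = -5, giving D = 15 > 0 with P_{vv} > 0, so the point is a local minimum.
P(-4/5, -1) = 24/5.

24/5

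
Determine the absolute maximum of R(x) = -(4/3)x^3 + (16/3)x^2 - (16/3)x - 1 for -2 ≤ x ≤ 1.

Differentiating, R'(x) = -4x^2 + (32/3)x - 16/3; whose only zero in [-2, 1] is x = 2/3.
Candidates: R(-2) = 125/3,  R(2/3) = -209/81,  R(1) = -7/3.
The maximum over the interval is 125/3, attained at x = -2.

125/3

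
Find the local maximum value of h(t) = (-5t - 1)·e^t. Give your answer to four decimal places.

1.5060

By the product rule, h'(t) = (-5t - 6)·e^t. Since e^t > 0, the only critical point is t = -6/5.
h''(-6/5) has the same sign as -5 < 0, so this is a local maximum.
h(-6/5) = (5)·e^(-6/5) ≈ 1.5060.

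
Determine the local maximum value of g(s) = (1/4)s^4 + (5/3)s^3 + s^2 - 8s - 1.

Critical points: g'(s) = s^3 + 5s^2 + 2s - 8 vanishes at s = -4, -2, 1.
g''(s) = 3s^2 + 10s + 2. g''(-4) = 10 > 0 ⇒ local minimum; g''(-2) = -6 < 0 ⇒ local maximum; g''(1) = 15 > 0 ⇒ local minimum.
The local maximum is g(-2) = 29/3.

29/3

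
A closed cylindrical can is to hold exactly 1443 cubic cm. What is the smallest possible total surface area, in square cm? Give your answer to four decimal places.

706.9013

With radius r and height h, πr²h = 1443 so h = 1443/(πr²), and S(r) = 2πr² + 2πrh = 2πr² + 2·1443/r.
S'(r) = 4πr − 2·1443/r² = 0 ⇒ r³ = 1443/(2π), so r ≈ 6.1239 and h = 2r ≈ 12.2478.
S''(r) = 4π + 4·1443/r³ > 0, so this is the minimum; S ≈ 706.9013.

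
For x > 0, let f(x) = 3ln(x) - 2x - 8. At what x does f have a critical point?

f'(x) = 3/x − 2 = 0 gives x = 3/2.
f''(x) = -3/x², which is negative for x > 0, so this is a local maximum.
f(3/2) = 3·ln(3/2) - 3 - 8 ≈ -9.7836.

3/2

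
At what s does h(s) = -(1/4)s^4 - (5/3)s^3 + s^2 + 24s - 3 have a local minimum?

h'(s) = -s^3 - 5s^2 + 2s + 24. Setting h'(s) = 0 gives s ∈ {-4, -3, 2}.
Since h''(s) = -3s^2 - 10s + 2, we get h''(-4) = -6 < 0 ⇒ local maximum; h''(-3) = 5 > 0 ⇒ local minimum; h''(2) = -30 < 0 ⇒ local maximum.
So the local minimum value is h(-3) = -165/4.

-3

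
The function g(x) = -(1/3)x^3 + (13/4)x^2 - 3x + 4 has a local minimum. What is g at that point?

157/48

g'(x) = -x^2 + (13/2)x - 3. Setting g'(x) = 0 gives x ∈ {1/2, 6}.
g''(x) = -2x + 13/2. g''(1/2) = 11/2 > 0 ⇒ local minimum; g''(6) = -11/2 < 0 ⇒ local maximum.
So the local minimum value is g(1/2) = 157/48.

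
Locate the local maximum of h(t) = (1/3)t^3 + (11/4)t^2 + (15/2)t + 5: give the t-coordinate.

-3

h'(t) = t^2 + (11/2)t + 15/2. Setting h'(t) = 0 gives t ∈ {-3, -5/2}.
Second-derivative test with h''(t) = 2t + 11/2: h''(-3) = -1/2 < 0 ⇒ local maximum; h''(-5/2) = 1/2 > 0 ⇒ local minimum.
So the local maximum value is h(-3) = -7/4.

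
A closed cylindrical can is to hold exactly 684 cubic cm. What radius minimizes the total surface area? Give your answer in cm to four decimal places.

4.7748

With radius r and height h, πr²h = 684 so h = 684/(πr²), and S(r) = 2πr² + 2πrh = 2πr² + 2·684/r.
S'(r) = 4πr − 2·684/r² = 0 ⇒ r³ = 684/(2π), so r ≈ 4.7748 and h = 2r ≈ 9.5497.
S''(r) = 4π + 4·684/r³ > 0, so this is the minimum; S ≈ 429.7527.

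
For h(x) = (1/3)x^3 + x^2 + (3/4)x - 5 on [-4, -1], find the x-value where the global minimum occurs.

Differentiating, h'(x) = x^2 + 2x + 3/4; whose only zero in [-4, -1] is x = -3/2.
Candidates: h(-4) = -40/3; h(-3/2) = -5; h(-1) = -61/12.
So the minimum is h(-4) = -40/3.

-4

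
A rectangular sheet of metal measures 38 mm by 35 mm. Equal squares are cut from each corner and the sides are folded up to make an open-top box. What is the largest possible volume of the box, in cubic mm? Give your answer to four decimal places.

With cut size x, the volume is V(x) = x(38 − 2x)(35 − 2x) for 0 < x < 17.5.
V'(x) = 12x^2 − 292x + 1330. Setting V'(x) = 0 gives x ≈ 6.0679 (the root in (0, 17.5)).
V''(x) = 24x − 292 is negative there, so this is the maximum; V ≈ 3588.3391.

3588.3391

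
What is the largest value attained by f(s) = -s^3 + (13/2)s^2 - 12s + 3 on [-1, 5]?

45/2

The derivative is -3s^2 + 13s - 12, which vanishes at s = 4/3 and s = 3.
Compare values at every candidate in [-1, 5]: f(-1) = 45/2,  f(4/3) = -103/27,  f(3) = -3/2,  f(5) = -39/2.
Hence the absolute maximum is 45/2 at s = -1.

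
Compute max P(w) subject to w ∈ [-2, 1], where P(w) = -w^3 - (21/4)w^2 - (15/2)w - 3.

1/4

P'(w) = -3w^2 - (21/2)w - 15/2, whose only zero in [-2, 1] is w = -1.
Compare values at every candidate in [-2, 1]: P(-2) = -1, P(-1) = 1/4, P(1) = -67/4.
Hence the absolute maximum is 1/4 at w = -1.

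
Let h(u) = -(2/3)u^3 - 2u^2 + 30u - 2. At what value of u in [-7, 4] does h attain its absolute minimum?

-5

The derivative is -2u^2 - 4u + 30, which vanishes at u = -5 and u = 3.
Compare values at every candidate in [-7, 4]: h(-7) = -244/3,  h(-5) = -356/3,  h(3) = 52,  h(4) = 130/3.
Hence the absolute minimum is -356/3 at u = -5.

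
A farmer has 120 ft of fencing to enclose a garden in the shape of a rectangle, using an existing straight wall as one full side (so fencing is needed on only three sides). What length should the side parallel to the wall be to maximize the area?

Let the sides perpendicular to the wall have length x and the parallel side y, so 2x + y = 120 and the area is A = xy = x(120 − 2x).
A'(x) = 120 − 4x = 0 gives x = 30, and A''(x) = −4 < 0 confirms a maximum.
Then y = 120 − 2·30 = 60 and A = 1800.

60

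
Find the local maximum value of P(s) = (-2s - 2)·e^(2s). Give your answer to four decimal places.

By the product rule, P'(s) = (-4s - 6)·e^(2s). Since e^(2s) > 0, the only critical point is s = -3/2.
P''(-3/2) has the same sign as -4 < 0, so this is a local maximum.
P(-3/2) = (1)·e^(-3) ≈ 0.0498.

0.0498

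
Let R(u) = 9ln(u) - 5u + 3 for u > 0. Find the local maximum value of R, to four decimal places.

R'(u) = 9/u − 5 = 0 gives u = 9/5.
R''(u) = -9/u², which is negative for u > 0, so this is a local maximum.
R(9/5) = 9·ln(9/5) - 9 + 3 ≈ -0.7099.

-0.7099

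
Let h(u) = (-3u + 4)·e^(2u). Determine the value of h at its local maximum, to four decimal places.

7.9417

By the product rule, h'(u) = (-6u + 5)·e^(2u). Since e^(2u) > 0, the only critical point is u = 5/6.
h''(5/6) has the same sign as -6 < 0, so this is a local maximum.
h(5/6) = (3/2)·e^(5/3) ≈ 7.9417.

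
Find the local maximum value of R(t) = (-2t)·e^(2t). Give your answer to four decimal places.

R'(t) = (-2)·e^(2t) + (-2t)·2·e^(2t) = (-4t - 2)·e^(2t). Since e^(2t) > 0, the only critical point is t = -1/2.
R''(-1/2) has the same sign as -4 < 0, so this is a local maximum.
R(-1/2) = (1)·e^(-1) ≈ 0.3679.

0.3679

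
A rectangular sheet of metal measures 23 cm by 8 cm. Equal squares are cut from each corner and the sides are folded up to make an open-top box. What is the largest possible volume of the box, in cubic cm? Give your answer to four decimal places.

With cut size x, the volume is V(x) = x(23 − 2x)(8 − 2x) for 0 < x < 4.
V'(x) = 12x^2 − 124x + 184. Setting V'(x) = 0 gives x ≈ 1.7960 (the root in (0, 4)).
V''(x) = 24x − 124 is negative there, so this is the maximum; V ≈ 153.6486.

153.6486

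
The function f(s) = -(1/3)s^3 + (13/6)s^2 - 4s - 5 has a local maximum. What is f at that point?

-13/2

f'(s) = -s^2 + (13/3)s - 4 = 0 at s = 4/3, 3.
Second-derivative test with f''(s) = -2s + 13/3: f''(4/3) = 5/3 > 0 ⇒ local minimum; f''(3) = -5/3 < 0 ⇒ local maximum.
Thus f has its local maximum at s = 3, with value -13/2.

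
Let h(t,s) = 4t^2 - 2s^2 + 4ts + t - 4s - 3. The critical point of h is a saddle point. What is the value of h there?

∂h/∂t = 8t + 4s + 1 = 0 and ∂h/∂s = 4t - 4s - 4 = 0, so (t, s) = (1/4, -3/4).
The Hessian has h_{tt} = 8, h_{ss} = -4, h_{ts} = 4, giving D = -48 < 0, so the point is a saddle point.
h(1/4, -3/4) = -11/8.

-11/8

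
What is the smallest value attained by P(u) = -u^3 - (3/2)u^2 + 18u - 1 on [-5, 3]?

Differentiating, P'(u) = -3u^2 - 3u + 18; which vanishes at u = -3 and u = 2.
Candidates: P(-5) = -7/2, P(-3) = -83/2, P(2) = 21, P(3) = 25/2.
So the minimum is P(-3) = -83/2.

-83/2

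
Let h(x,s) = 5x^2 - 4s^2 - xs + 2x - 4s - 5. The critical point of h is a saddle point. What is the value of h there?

∂h/∂x = 10x - s + 2 = 0 and ∂h/∂s = -x - 8s - 4 = 0, so (x, s) = (-20/81, -38/81).
The Hessian has h_{xx} = 10, h_{ss} = -8, h_{xs} = -1, giving D = -81 < 0, so the point is a saddle point.
h(-20/81, -38/81) = -349/81.

-349/81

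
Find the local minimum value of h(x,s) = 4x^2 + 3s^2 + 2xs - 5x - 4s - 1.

∂h/∂x = 8x + 2s - 5 = 0 and ∂h/∂s = 2x + 6s - 4 = 0, so (x, s) = (1/2, 1/2).
The Hessian has h_{xx} = 8, h_{ss} = 6, h_{xs} = 2, giving D = 44 > 0 with h_{xx} > 0, so the point is a local minimum.
h(1/2, 1/2) = -13/4.

-13/4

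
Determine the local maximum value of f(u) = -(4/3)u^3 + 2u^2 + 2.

8/3

Critical points: f'(u) = -4u^2 + 4u vanishes at u = 0, 1.
Second-derivative test with f''(u) = -8u + 4: f''(0) = 4 > 0 ⇒ local minimum; f''(1) = -4 < 0 ⇒ local maximum.
Thus f has its local maximum at u = 1, with value 8/3.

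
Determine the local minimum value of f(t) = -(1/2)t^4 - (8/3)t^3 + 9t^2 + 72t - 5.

Critical points: f'(t) = -2t^3 - 8t^2 + 18t + 72 vanishes at t = -4, -3, 3.
Second-derivative test with f''(t) = -6t^2 - 16t + 18: f''(-4) = -14 < 0 ⇒ local maximum; f''(-3) = 12 > 0 ⇒ local minimum; f''(3) = -84 < 0 ⇒ local maximum.
The local minimum is f(-3) = -217/2.

-217/2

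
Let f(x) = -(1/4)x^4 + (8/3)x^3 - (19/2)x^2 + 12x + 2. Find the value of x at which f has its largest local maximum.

1

Critical points: f'(x) = -x^3 + 8x^2 - 19x + 12 vanishes at x = 1, 3, 4.
f''(x) = -3x^2 + 16x - 19. f''(1) = -6 < 0 ⇒ local maximum; f''(3) = 2 > 0 ⇒ local minimum; f''(4) = -3 < 0 ⇒ local maximum.
The largest local maximum is f(1) = 83/12.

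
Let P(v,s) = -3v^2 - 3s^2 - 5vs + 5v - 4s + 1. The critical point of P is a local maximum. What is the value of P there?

234/11

∂P/∂v = -6v - 5s + 5 = 0 and ∂P/∂s = -5v - 6s - 4 = 0, so (v, s) = (50/11, -49/11).
The Hessian has P_{vv} = -6, P_{ss} = -6, P_{vs} = -5, giving D = 11 > 0 with P_{vv} < 0, so the point is a local maximum.
P(50/11, -49/11) = 234/11.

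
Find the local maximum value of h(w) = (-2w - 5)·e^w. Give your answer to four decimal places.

Differentiating with the product rule gives h'(w) = (-2w - 7)·e^w. Since e^w > 0, the only critical point is w = -7/2.
h''(-7/2) has the same sign as -2 < 0, so this is a local maximum.
h(-7/2) = (2)·e^(-7/2) ≈ 0.0604.

0.0604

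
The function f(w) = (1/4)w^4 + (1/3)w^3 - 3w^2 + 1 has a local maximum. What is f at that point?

Critical points: f'(w) = w^3 + w^2 - 6w vanishes at w = -3, 0, 2.
f''(w) = 3w^2 + 2w - 6. f''(-3) = 15 > 0 ⇒ local minimum; f''(0) = -6 < 0 ⇒ local maximum; f''(2) = 10 > 0 ⇒ local minimum.
Thus f has its local maximum at w = 0, with value 1.

1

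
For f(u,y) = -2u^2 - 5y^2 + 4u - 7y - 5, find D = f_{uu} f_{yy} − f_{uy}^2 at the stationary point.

∂f/∂u = -4u + 4 = 0 and ∂f/∂y = -10y - 7 = 0, so (u, y) = (1, -7/10).
The Hessian has f_{uu} = -4, f_{yy} = -10, f_{uy} = 0, giving D = 40 > 0 with f_{uu} < 0, so the point is a local maximum.
D = (-4)·(-10) − (0)^2 = 40.

40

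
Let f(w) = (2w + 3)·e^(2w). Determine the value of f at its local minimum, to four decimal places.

By the product rule, f'(w) = (4w + 8)·e^(2w). Since e^(2w) > 0, the only critical point is w = -2.
f''(-2) has the same sign as 4 > 0, so this is a local minimum.
f(-2) = (-1)·e^(-4) ≈ -0.0183.

-0.0183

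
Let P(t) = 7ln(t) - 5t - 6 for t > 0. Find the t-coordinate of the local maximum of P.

7/5

P'(t) = 7/t − 5 = 0 gives t = 7/5.
P''(t) = -7/t², which is negative for t > 0, so this is a local maximum.
P(7/5) = 7·ln(7/5) - 7 - 6 ≈ -10.6447.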